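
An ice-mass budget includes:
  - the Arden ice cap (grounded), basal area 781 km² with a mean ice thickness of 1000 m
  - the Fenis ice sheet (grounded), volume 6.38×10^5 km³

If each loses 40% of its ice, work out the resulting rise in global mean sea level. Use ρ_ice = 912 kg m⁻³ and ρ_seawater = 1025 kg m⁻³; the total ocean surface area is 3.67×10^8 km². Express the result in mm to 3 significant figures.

≈ 619 mm

Arden: ice volume = 781 km² × 1000 m = 781.0 km³; 0.4 × 781.0 × (912/1025) = 278.0 km³ of water.
Fenis: 0.4 × 6.38×10^5 km³ × (912/1025) = 2.271×10^5 km³ of water.
Total added water ≈ 2.273×10^14 m³ over 3.67×10^14 m² → Δh = 0.619 m = 619 mm.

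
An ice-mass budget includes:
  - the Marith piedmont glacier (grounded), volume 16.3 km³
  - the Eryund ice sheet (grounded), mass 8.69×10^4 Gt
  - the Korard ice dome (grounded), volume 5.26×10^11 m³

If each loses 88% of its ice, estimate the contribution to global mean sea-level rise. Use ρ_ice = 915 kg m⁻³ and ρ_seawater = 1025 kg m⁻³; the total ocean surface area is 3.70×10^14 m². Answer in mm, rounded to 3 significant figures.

Marith: 0.88 × 16.3 km³ × (915/1025) = 12.80 km³ of water.
Eryund: 0.88 × 8.69×10^4 Gt = 7.647×10^16 kg; dividing by ρ_w = 1025 kg m⁻³ gives 7.461×10^13 m³ of water.
Korard: 0.88 × 5.26×10^11 m³ × (915/1025) = 4.132×10^11 m³ of water.
Total added water ≈ 7.503×10^13 m³ over 3.70×10^14 m² → Δh = 0.203 m = 203 mm.

≈ 203 mm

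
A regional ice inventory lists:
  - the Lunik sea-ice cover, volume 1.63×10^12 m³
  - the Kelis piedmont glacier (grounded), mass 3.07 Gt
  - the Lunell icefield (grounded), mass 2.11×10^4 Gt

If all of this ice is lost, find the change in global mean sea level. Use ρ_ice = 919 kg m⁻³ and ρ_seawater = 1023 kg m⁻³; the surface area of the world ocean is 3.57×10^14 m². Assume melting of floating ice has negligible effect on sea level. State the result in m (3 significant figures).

The Lunik sea-ice cover is floating and already displaces its own weight of water, so its melt adds essentially nothing to sea level.
Kelis: 3.07 Gt = 3.070×10^12 kg; dividing by ρ_w = 1023 kg m⁻³ gives 3.001×10^9 m³ of water.
Lunell: 2.11×10^4 Gt = 2.110×10^16 kg; dividing by ρ_w = 1023 kg m⁻³ gives 2.063×10^13 m³ of water.
Total added water ≈ 2.063×10^13 m³ over 3.57×10^14 m² → Δh = 0.0578 m.

≈ 0.0578 m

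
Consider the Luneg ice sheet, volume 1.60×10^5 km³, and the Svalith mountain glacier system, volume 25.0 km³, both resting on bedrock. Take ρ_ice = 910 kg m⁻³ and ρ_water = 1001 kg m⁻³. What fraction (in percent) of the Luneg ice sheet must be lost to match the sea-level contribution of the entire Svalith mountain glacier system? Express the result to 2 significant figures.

≈ 0.016 %

Equal sea-level rise means equal mass of meltwater, i.e. equal mass of ice lost.
Ice mass of Svalith: 2.275×10^13 kg; ice mass of Luneg: 1.456×10^17 kg.
Fraction required = 2.275×10^13 / 1.456×10^17 = 1.56×10^-4 → 0.016 %.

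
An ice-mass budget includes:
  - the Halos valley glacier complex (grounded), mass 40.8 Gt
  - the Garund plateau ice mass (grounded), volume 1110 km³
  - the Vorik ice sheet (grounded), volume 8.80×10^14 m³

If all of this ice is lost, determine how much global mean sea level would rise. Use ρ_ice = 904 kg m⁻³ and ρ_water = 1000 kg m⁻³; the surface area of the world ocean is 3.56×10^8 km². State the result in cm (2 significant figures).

≈ 220 cm

Halos: 40.8 Gt = 4.080×10^13 kg; dividing by ρ_w = 1000 kg m⁻³ gives 4.080×10^10 m³ of water.
Garund: 1110 km³ × (904/1000) = 1003 km³ of water.
Vorik: 8.80×10^14 m³ × (904/1000) = 7.955×10^14 m³ of water.
Total added water ≈ 7.966×10^14 m³ over 3.56×10^14 m² → Δh = 2.24 m = 220 cm.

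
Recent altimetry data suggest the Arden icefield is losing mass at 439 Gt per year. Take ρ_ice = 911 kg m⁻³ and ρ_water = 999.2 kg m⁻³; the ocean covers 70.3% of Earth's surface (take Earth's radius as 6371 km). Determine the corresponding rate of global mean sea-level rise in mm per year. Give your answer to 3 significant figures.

ρ_w = 999.2 kg m⁻³. Annual water volume added = 439 Gt / ρ_w = 4.390×10^14 kg / 999.2 kg m⁻³ = 4.394×10^11 m³.
Δh per year = 4.394×10^11 / 3.59×10^14 = 1.23×10^-3 m = 1.23 mm.

≈ 1.23 mm/yr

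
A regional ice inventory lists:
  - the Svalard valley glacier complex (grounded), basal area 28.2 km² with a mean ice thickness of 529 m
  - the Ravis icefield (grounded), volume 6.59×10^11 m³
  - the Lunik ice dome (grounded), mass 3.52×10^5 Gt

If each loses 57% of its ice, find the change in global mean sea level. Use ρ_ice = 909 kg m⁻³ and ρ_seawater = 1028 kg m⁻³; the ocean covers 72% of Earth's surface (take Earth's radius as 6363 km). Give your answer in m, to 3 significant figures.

≈ 0.534 m

Svalard: ice volume = 28.2 km² × 529 m = 14.92 km³; 0.57 × 14.92 × (909/1028) = 7.519 km³ of water.
Ravis: 0.57 × 6.59×10^11 m³ × (909/1028) = 3.321×10^11 m³ of water.
Lunik: 0.57 × 3.52×10^5 Gt = 2.006×10^17 kg; dividing by ρ_w = 1028 kg m⁻³ gives 1.952×10^14 m³ of water.
Total added water ≈ 1.955×10^14 m³ over 3.66×10^14 m² → Δh = 0.534 m.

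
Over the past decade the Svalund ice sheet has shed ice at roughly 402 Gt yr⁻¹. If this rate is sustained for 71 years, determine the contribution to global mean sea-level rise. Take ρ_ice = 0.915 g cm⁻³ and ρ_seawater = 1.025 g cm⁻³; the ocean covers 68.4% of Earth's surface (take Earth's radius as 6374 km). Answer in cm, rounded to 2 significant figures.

Total mass lost = 402 Gt/yr × 71 yr = 2.854×10^4 Gt = 2.854×10^16 kg.
ρ_w = 1.025 g cm⁻³ = 1025 kg m⁻³, so water volume = 2.854×10^16 / 1025 = 2.785×10^13 m³.
Δh = 2.785×10^13 / 3.49×10^14 = 0.0797 m = 8.0 cm.

≈ 8.0 cm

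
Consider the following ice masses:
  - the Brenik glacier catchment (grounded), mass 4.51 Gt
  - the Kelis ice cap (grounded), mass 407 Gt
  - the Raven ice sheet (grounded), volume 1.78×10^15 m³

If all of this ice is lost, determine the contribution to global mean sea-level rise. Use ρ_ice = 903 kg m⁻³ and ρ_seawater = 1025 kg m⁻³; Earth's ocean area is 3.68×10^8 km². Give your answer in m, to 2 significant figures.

Brenik: 4.51 Gt = 4.510×10^12 kg; dividing by ρ_w = 1025 kg m⁻³ gives 4.400×10^9 m³ of water.
Kelis: 407 Gt = 4.070×10^14 kg; dividing by ρ_w = 1025 kg m⁻³ gives 3.971×10^11 m³ of water.
Raven: 1.78×10^15 m³ × (903/1025) = 1.568×10^15 m³ of water.
Total added water ≈ 1.569×10^15 m³ over 3.68×10^14 m² → Δh = 4.26 m.

≈ 4.3 m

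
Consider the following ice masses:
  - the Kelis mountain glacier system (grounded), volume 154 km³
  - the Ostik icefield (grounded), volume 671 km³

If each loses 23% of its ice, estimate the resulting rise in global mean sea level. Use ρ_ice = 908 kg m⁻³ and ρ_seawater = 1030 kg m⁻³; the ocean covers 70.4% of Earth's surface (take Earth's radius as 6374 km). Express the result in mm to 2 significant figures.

≈ 0.47 mm

Kelis: 0.23 × 154 km³ × (908/1030) = 31.22 km³ of water.
Ostik: 0.23 × 671 km³ × (908/1030) = 136.1 km³ of water.
Total added water ≈ 1.673×10^11 m³ over 3.59×10^14 m² → Δh = 4.65×10^-4 m = 0.47 mm.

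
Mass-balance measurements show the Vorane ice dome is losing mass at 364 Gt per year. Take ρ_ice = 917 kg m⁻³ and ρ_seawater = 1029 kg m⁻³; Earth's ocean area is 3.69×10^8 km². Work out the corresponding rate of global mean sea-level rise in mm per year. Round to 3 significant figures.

≈ 0.959 mm/yr

ρ_w = 1029 kg m⁻³. Annual water volume added = 364 Gt / ρ_w = 3.640×10^14 kg / 1029 kg m⁻³ = 3.537×10^11 m³.
Δh per year = 3.537×10^11 / 3.69×10^14 = 9.59×10^-4 m = 0.959 mm.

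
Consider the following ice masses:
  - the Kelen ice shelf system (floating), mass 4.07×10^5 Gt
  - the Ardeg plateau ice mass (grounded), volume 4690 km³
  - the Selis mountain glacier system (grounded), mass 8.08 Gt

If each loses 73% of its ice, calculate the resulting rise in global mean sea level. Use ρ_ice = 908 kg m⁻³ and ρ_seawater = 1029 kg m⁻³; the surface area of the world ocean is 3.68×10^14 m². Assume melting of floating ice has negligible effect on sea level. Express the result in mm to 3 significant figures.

≈ 8.23 mm

The Kelen ice shelf system is floating and already displaces its own weight of water, so its melt adds essentially nothing to sea level.
Ardeg: 0.73 × 4690 km³ × (908/1029) = 3021 km³ of water.
Selis: 0.73 × 8.08 Gt = 5.898×10^12 kg; dividing by ρ_w = 1029 kg m⁻³ gives 5.732×10^9 m³ of water.
Total added water ≈ 3.027×10^12 m³ over 3.68×10^14 m² → Δh = 8.23×10^-3 m = 8.23 mm.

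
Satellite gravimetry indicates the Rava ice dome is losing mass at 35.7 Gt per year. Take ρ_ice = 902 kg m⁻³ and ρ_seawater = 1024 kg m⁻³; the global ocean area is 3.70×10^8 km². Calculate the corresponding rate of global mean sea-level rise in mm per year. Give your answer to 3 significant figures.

≈ 0.0942 mm/yr

ρ_w = 1024 kg m⁻³. Annual water volume added = 35.7 Gt / ρ_w = 3.570×10^13 kg / 1024 kg m⁻³ = 3.486×10^10 m³.
Δh per year = 3.486×10^10 / 3.70×10^14 = 9.42×10^-5 m = 0.0942 mm.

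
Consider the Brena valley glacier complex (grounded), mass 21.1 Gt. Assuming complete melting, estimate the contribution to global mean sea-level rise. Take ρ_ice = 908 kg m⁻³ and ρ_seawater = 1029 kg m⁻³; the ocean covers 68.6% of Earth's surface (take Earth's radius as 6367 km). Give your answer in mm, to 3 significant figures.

≈ 0.0587 mm

Brena: 21.1 Gt = 2.110×10^13 kg; dividing by ρ_w = 1029 kg m⁻³ gives 2.051×10^10 m³ of water.
Spread over 3.49×10^14 m² of ocean, Δh = 2.051×10^10 / 3.49×10^14 = 5.87×10^-5 m = 0.0587 mm.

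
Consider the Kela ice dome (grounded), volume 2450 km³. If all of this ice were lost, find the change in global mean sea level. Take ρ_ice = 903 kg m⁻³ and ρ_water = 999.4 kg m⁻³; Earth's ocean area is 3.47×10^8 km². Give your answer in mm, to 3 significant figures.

Kela: 2450 km³ × (903/999.4) = 2214 km³ of water.
Spread over 3.47×10^14 m² of ocean, Δh = 2.214×10^12 / 3.47×10^14 = 6.38×10^-3 m = 6.38 mm.

≈ 6.38 mm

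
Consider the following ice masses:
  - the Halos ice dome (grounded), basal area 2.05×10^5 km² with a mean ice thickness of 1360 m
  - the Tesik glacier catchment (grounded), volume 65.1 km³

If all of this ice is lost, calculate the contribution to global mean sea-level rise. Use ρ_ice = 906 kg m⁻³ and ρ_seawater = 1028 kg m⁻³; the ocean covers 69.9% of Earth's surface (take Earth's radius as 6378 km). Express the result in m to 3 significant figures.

≈ 0.688 m

Halos: ice volume = 2.05×10^5 km² × 1360 m = 2.788×10^5 km³; 2.788×10^5 × (906/1028) = 2.457×10^5 km³ of water.
Tesik: 65.1 km³ × (906/1028) = 57.37 km³ of water.
Total added water ≈ 2.458×10^14 m³ over 3.57×10^14 m² → Δh = 0.688 m.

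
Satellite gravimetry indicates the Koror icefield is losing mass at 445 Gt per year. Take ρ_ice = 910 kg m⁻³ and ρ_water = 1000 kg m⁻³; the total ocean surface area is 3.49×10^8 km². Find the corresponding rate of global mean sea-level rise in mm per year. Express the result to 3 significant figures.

ρ_w = 1000 kg m⁻³. Annual water volume added = 445 Gt / ρ_w = 4.450×10^14 kg / 1000 kg m⁻³ = 4.450×10^11 m³.
Δh per year = 4.450×10^11 / 3.49×10^14 = 1.28×10^-3 m = 1.28 mm.

≈ 1.28 mm/yr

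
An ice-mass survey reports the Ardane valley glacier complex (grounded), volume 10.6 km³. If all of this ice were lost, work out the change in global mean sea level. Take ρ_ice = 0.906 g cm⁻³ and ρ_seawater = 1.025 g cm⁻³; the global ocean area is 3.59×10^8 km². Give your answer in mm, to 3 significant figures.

≈ 0.0261 mm

Ardane: 10.6 km³ × (906/1025) = 9.369 km³ of water.
Spread over 3.59×10^14 m² of ocean, Δh = 9.369×10^9 / 3.59×10^14 = 2.61×10^-5 m = 0.0261 mm.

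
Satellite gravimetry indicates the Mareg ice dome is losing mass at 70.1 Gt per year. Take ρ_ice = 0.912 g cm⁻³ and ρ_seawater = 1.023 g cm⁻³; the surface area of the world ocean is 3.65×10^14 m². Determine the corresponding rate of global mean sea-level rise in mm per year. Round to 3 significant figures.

≈ 0.188 mm/yr

ρ_w = 1.023 g cm⁻³ = 1023 kg m⁻³. Annual water volume added = 70.1 Gt / ρ_w = 7.010×10^13 kg / 1023 kg m⁻³ = 6.852×10^10 m³.
Δh per year = 6.852×10^10 / 3.65×10^14 = 1.88×10^-4 m = 0.188 mm.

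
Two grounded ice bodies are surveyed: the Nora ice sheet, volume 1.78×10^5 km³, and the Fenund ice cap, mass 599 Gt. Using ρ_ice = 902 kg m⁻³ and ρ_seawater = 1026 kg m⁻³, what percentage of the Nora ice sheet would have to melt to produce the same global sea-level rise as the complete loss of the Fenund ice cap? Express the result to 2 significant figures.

≈ 0.37 %

Equal sea-level rise means equal mass of meltwater, i.e. equal mass of ice lost.
Ice mass of Fenund: 5.990×10^14 kg; ice mass of Nora: 1.606×10^17 kg.
Fraction required = 5.990×10^14 / 1.606×10^17 = 3.73×10^-3 → 0.37 %.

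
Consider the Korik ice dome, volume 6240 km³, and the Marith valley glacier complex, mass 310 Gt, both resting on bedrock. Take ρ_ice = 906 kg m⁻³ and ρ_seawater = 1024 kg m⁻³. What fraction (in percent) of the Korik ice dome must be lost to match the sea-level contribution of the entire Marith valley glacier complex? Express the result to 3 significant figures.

≈ 5.48 %

Equal sea-level rise means equal mass of meltwater, i.e. equal mass of ice lost.
Ice mass of Marith: 3.100×10^14 kg; ice mass of Korik: 5.653×10^15 kg.
Fraction required = 3.100×10^14 / 5.653×10^15 = 0.0548 → 5.48 %.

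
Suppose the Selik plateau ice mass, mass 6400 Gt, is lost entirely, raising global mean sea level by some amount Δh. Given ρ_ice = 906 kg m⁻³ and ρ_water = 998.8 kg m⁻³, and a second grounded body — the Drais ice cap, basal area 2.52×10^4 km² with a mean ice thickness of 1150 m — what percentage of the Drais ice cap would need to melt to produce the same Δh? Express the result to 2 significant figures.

≈ 24 %

Equal sea-level rise means equal mass of meltwater, i.e. equal mass of ice lost.
Ice mass of Selik: 6.400×10^15 kg; ice mass of Drais: 2.626×10^16 kg.
Fraction required = 6.400×10^15 / 2.626×10^16 = 0.244 → 24 %.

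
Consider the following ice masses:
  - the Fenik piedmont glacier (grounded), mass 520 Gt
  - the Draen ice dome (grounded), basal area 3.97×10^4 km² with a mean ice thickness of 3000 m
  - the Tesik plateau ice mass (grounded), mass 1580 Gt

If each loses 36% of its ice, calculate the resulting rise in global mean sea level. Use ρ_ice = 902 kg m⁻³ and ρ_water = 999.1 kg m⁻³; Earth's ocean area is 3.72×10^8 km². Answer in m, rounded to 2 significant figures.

≈ 0.11 m

Fenik: 0.36 × 520 Gt = 1.872×10^14 kg; dividing by ρ_w = 999.1 kg m⁻³ gives 1.874×10^11 m³ of water.
Draen: ice volume = 3.97×10^4 km² × 3000 m = 1.191×10^5 km³; 0.36 × 1.191×10^5 × (902/999.1) = 3.871×10^4 km³ of water.
Tesik: 0.36 × 1580 Gt = 5.688×10^14 kg; dividing by ρ_w = 999.1 kg m⁻³ gives 5.693×10^11 m³ of water.
Total added water ≈ 3.947×10^13 m³ over 3.72×10^14 m² → Δh = 0.106 m.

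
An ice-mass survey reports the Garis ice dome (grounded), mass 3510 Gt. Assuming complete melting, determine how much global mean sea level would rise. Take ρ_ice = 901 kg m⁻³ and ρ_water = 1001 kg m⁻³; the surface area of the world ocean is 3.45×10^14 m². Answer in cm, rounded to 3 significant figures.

Garis: 3510 Gt = 3.510×10^15 kg; dividing by ρ_w = 1001 kg m⁻³ gives 3.506×10^12 m³ of water.
Spread over 3.45×10^14 m² of ocean, Δh = 3.506×10^12 / 3.45×10^14 = 0.0102 m = 1.02 cm.

≈ 1.02 cm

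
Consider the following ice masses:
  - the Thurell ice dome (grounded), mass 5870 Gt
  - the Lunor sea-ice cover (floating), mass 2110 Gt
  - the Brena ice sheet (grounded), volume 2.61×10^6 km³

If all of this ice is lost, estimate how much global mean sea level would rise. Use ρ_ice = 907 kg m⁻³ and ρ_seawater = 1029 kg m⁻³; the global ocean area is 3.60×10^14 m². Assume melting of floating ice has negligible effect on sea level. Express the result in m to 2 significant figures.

Thurell: 5870 Gt = 5.870×10^15 kg; dividing by ρ_w = 1029 kg m⁻³ gives 5.705×10^12 m³ of water.
The Lunor sea-ice cover is floating and already displaces its own weight of water, so its melt adds essentially nothing to sea level.
Brena: 2.61×10^6 km³ × (907/1029) = 2.301×10^6 km³ of water.
Total added water ≈ 2.306×10^15 m³ over 3.60×10^14 m² → Δh = 6.41 m.

≈ 6.4 m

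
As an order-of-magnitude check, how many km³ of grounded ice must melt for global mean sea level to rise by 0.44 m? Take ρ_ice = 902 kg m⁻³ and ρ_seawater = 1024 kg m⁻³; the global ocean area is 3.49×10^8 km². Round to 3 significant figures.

Required water volume = Δh × A = 0.44 m × 3.49×10^14 m² = 1.536×10^14 m³ = 1.536×10^5 km³.
Ice volume = water volume × ρ_w/ρ_ice = 1.536×10^5 × 1024/902 = 1.74×10^5 km³.

≈ 1.74×10^5 km³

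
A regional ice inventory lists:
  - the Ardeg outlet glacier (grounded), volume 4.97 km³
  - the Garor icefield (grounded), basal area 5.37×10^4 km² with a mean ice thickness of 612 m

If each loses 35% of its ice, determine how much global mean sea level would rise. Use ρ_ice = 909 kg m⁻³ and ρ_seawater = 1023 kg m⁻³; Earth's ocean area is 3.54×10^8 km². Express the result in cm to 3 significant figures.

Ardeg: 0.35 × 4.97 km³ × (909/1023) = 1.546 km³ of water.
Garor: ice volume = 5.37×10^4 km² × 612 m = 3.286×10^4 km³; 0.35 × 3.286×10^4 × (909/1023) = 1.022×10^4 km³ of water.
Total added water ≈ 1.022×10^13 m³ over 3.54×10^14 m² → Δh = 0.0289 m = 2.89 cm.

≈ 2.89 cm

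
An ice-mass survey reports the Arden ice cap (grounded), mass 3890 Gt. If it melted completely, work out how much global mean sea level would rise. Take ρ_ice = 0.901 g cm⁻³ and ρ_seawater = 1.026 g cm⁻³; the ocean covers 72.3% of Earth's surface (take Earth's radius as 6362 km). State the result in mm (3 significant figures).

≈ 10.3 mm

Arden: 3890 Gt = 3.890×10^15 kg; dividing by ρ_w = 1.026 g cm⁻³ = 1026 kg m⁻³ gives 3.791×10^12 m³ of water.
Spread over 3.68×10^14 m² of ocean, Δh = 3.791×10^12 / 3.68×10^14 = 0.0103 m = 10.3 mm.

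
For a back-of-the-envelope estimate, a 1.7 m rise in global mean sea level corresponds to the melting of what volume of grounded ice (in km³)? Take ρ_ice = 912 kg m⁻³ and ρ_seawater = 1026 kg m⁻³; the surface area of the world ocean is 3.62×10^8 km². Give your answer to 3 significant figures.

≈ 6.92×10^5 km³

Required water volume = Δh × A = 1.7 m × 3.62×10^14 m² = 6.154×10^14 m³ = 6.154×10^5 km³.
Ice volume = water volume × ρ_w/ρ_ice = 6.154×10^5 × 1026/912 = 6.92×10^5 km³.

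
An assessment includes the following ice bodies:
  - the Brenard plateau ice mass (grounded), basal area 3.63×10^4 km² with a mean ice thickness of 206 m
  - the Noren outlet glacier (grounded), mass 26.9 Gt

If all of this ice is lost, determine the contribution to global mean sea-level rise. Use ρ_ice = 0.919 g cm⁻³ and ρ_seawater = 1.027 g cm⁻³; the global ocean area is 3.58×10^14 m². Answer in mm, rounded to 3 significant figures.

Brenard: ice volume = 3.63×10^4 km² × 206 m = 7478 km³; 7478 × (919/1027) = 6691 km³ of water.
Noren: 26.9 Gt = 2.690×10^13 kg; dividing by ρ_w = 1.027 g cm⁻³ = 1027 kg m⁻³ gives 2.619×10^10 m³ of water.
Total added water ≈ 6.718×10^12 m³ over 3.58×10^14 m² → Δh = 0.0188 m = 18.8 mm.

≈ 18.8 mm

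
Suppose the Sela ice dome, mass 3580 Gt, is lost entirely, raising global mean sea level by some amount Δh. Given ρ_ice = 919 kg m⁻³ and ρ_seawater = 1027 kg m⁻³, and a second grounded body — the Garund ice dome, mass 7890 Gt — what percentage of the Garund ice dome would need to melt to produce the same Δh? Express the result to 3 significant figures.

≈ 45.4 %

Equal sea-level rise means equal mass of meltwater, i.e. equal mass of ice lost.
Ice mass of Sela: 3.580×10^15 kg; ice mass of Garund: 7.890×10^15 kg.
Fraction required = 3.580×10^15 / 7.890×10^15 = 0.454 → 45.4 %.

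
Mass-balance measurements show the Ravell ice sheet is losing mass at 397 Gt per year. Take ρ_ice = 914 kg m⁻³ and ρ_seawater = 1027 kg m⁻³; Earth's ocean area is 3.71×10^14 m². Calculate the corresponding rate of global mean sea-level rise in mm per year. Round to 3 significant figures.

≈ 1.04 mm/yr

ρ_w = 1027 kg m⁻³. Annual water volume added = 397 Gt / ρ_w = 3.970×10^14 kg / 1027 kg m⁻³ = 3.866×10^11 m³.
Δh per year = 3.866×10^11 / 3.71×10^14 = 1.04×10^-3 m = 1.04 mm.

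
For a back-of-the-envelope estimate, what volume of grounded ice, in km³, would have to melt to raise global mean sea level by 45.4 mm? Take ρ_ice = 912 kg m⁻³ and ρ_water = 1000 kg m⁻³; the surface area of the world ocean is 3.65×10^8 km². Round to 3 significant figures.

Required water volume = Δh × A = 0.0454 m × 3.65×10^14 m² = 1.657×10^13 m³ = 1.657×10^4 km³.
Ice volume = water volume × ρ_w/ρ_ice = 1.657×10^4 × 1000/912 = 1.82×10^4 km³.

≈ 1.82×10^4 km³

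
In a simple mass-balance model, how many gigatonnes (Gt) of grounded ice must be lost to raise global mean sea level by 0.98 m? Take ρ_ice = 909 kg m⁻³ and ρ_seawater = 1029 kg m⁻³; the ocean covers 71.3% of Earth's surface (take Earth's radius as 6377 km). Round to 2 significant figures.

Required water volume = Δh × A = 0.98 m × 3.64×10^14 m² = 3.571×10^14 m³.
ρ_w = 1029 kg m⁻³, so the mass of water = 3.571×10^14 m³ × 1029 kg m⁻³ = 3.674×10^17 kg = 3.7×10^5 Gt (and the same mass of ice, by conservation).

≈ 3.7×10^5 Gt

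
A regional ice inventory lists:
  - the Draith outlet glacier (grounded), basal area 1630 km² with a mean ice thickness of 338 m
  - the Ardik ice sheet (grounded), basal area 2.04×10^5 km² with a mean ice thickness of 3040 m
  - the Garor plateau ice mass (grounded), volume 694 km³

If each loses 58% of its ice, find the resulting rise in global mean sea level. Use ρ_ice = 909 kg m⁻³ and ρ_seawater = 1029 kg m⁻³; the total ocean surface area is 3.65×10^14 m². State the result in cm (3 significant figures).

Draith: ice volume = 1630 km² × 338 m = 550.9 km³; 0.58 × 550.9 × (909/1029) = 282.3 km³ of water.
Ardik: ice volume = 2.04×10^5 km² × 3040 m = 6.202×10^5 km³; 0.58 × 6.202×10^5 × (909/1029) = 3.177×10^5 km³ of water.
Garor: 0.58 × 694 km³ × (909/1029) = 355.6 km³ of water.
Total added water ≈ 3.184×10^14 m³ over 3.65×10^14 m² → Δh = 0.872 m = 87.2 cm.

≈ 87.2 cm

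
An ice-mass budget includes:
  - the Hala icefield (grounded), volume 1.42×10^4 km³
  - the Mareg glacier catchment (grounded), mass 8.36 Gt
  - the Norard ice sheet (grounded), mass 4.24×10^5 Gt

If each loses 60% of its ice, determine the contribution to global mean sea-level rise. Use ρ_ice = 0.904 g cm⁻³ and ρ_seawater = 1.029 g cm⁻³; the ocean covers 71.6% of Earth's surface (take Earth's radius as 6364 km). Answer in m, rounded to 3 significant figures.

Hala: 0.6 × 1.42×10^4 km³ × (904/1029) = 7485 km³ of water.
Mareg: 0.6 × 8.36 Gt = 5.016×10^12 kg; dividing by ρ_w = 1.029 g cm⁻³ = 1029 kg m⁻³ gives 4.875×10^9 m³ of water.
Norard: 0.6 × 4.24×10^5 Gt = 2.544×10^17 kg; dividing by ρ_w = 1029 kg m⁻³ gives 2.472×10^14 m³ of water.
Total added water ≈ 2.547×10^14 m³ over 3.64×10^14 m² → Δh = 0.699 m.

≈ 0.699 m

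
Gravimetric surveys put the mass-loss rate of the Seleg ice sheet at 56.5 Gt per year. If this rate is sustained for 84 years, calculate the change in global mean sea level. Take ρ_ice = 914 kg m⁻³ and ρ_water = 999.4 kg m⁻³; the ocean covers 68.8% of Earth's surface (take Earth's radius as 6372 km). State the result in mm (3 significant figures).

≈ 13.5 mm

Total mass lost = 56.5 Gt/yr × 84 yr = 4746 Gt = 4.746×10^15 kg.
ρ_w = 999.4 kg m⁻³, so water volume = 4.746×10^15 / 999.4 = 4.749×10^12 m³.
Δh = 4.749×10^12 / 3.51×10^14 = 0.0135 m = 13.5 mm.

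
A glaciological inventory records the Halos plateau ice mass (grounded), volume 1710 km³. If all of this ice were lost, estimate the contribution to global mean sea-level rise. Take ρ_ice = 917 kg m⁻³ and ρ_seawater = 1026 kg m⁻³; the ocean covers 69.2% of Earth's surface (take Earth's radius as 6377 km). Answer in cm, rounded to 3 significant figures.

Halos: 1710 km³ × (917/1026) = 1528 km³ of water.
Spread over 3.54×10^14 m² of ocean, Δh = 1.528×10^12 / 3.54×10^14 = 4.32×10^-3 m = 0.432 cm.

≈ 0.432 cm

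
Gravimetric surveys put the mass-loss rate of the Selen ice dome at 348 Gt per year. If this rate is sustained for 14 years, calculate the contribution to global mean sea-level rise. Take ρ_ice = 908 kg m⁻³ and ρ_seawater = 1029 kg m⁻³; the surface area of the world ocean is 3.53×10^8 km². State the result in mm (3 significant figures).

Total mass lost = 348 Gt/yr × 14 yr = 4872 Gt = 4.872×10^15 kg.
ρ_w = 1029 kg m⁻³, so water volume = 4.872×10^15 / 1029 = 4.735×10^12 m³.
Δh = 4.735×10^12 / 3.53×10^14 = 0.0134 m = 13.4 mm.

≈ 13.4 mm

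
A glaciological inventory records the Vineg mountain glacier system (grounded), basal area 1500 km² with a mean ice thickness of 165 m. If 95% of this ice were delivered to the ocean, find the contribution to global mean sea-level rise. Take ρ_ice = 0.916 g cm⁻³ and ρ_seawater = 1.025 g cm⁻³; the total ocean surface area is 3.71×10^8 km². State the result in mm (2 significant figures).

Vineg: ice volume = 1500 km² × 165 m = 247.5 km³; 0.95 × 247.5 × (916/1025) = 210.1 km³ of water.
Spread over 3.71×10^14 m² of ocean, Δh = 2.101×10^11 / 3.71×10^14 = 5.66×10^-4 m = 0.57 mm.

≈ 0.57 mm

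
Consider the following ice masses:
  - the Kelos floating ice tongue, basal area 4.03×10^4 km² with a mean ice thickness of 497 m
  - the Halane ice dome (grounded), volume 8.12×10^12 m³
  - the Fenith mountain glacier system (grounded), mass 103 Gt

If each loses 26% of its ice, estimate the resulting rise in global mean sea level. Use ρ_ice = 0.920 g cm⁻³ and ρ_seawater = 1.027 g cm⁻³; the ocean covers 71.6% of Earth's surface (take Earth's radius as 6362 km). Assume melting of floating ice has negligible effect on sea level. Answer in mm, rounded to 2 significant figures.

The Kelos floating ice tongue is floating and already displaces its own weight of water, so its melt adds essentially nothing to sea level.
Halane: 0.26 × 8.12×10^12 m³ × (920/1027) = 1.891×10^12 m³ of water.
Fenith: 0.26 × 103 Gt = 2.678×10^13 kg; dividing by ρ_w = 1.027 g cm⁻³ = 1027 kg m⁻³ gives 2.608×10^10 m³ of water.
Total added water ≈ 1.917×10^12 m³ over 3.64×10^14 m² → Δh = 5.26×10^-3 m = 5.3 mm.

≈ 5.3 mm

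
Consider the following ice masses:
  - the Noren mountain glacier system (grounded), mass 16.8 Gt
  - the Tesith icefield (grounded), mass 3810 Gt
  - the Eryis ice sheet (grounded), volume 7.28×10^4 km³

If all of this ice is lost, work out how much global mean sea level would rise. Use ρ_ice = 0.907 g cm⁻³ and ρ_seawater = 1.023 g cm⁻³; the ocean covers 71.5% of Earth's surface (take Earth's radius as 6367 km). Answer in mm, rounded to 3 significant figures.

≈ 187 mm

Noren: 16.8 Gt = 1.680×10^13 kg; dividing by ρ_w = 1.023 g cm⁻³ = 1023 kg m⁻³ gives 1.642×10^10 m³ of water.
Tesith: 3810 Gt = 3.810×10^15 kg; dividing by ρ_w = 1023 kg m⁻³ gives 3.724×10^12 m³ of water.
Eryis: 7.28×10^4 km³ × (907/1023) = 6.455×10^4 km³ of water.
Total added water ≈ 6.829×10^13 m³ over 3.64×10^14 m² → Δh = 0.187 m = 187 mm.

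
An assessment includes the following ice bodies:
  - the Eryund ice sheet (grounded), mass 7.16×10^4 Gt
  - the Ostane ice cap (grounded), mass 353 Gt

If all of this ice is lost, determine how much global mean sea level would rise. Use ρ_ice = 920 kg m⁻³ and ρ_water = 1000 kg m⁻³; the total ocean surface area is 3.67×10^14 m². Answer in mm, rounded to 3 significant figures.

≈ 196 mm

Eryund: 7.16×10^4 Gt = 7.160×10^16 kg; dividing by ρ_w = 1000 kg m⁻³ gives 7.160×10^13 m³ of water.
Ostane: 353 Gt = 3.530×10^14 kg; dividing by ρ_w = 1000 kg m⁻³ gives 3.530×10^11 m³ of water.
Total added water ≈ 7.195×10^13 m³ over 3.67×10^14 m² → Δh = 0.196 m = 196 mm.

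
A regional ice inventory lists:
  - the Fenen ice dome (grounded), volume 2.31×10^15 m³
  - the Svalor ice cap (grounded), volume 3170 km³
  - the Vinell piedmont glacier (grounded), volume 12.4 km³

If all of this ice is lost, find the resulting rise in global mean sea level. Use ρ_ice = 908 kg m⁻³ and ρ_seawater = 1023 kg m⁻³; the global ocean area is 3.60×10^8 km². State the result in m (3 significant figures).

Fenen: 2.31×10^15 m³ × (908/1023) = 2.050×10^15 m³ of water.
Svalor: 3170 km³ × (908/1023) = 2814 km³ of water.
Vinell: 12.4 km³ × (908/1023) = 11.01 km³ of water.
Total added water ≈ 2.053×10^15 m³ over 3.60×10^14 m² → Δh = 5.70 m.

≈ 5.70 m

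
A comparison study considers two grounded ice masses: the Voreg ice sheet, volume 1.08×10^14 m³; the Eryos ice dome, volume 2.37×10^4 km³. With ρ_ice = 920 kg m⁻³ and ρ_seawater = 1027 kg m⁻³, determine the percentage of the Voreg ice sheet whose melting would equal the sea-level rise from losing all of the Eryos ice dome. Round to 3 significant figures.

≈ 21.9 %

Equal sea-level rise means equal mass of meltwater, i.e. equal mass of ice lost.
Ice mass of Eryos: 2.180×10^16 kg; ice mass of Voreg: 9.936×10^16 kg.
Fraction required = 2.180×10^16 / 9.936×10^16 = 0.219 → 21.9 %.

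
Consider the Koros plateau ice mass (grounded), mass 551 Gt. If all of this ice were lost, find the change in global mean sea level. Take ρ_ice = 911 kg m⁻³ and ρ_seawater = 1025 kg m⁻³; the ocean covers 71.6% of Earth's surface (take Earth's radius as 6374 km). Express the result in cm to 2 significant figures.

≈ 0.15 cm

Koros: 551 Gt = 5.510×10^14 kg; dividing by ρ_w = 1025 kg m⁻³ gives 5.376×10^11 m³ of water.
Spread over 3.66×10^14 m² of ocean, Δh = 5.376×10^11 / 3.66×10^14 = 1.47×10^-3 m = 0.15 cm.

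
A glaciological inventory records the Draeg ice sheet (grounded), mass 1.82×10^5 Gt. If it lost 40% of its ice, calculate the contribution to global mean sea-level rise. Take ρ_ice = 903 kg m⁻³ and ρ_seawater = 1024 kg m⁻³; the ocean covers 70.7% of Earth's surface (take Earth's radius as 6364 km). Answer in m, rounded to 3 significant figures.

Draeg: 0.4 × 1.82×10^5 Gt = 7.280×10^16 kg; dividing by ρ_w = 1024 kg m⁻³ gives 7.109×10^13 m³ of water.
Spread over 3.60×10^14 m² of ocean, Δh = 7.109×10^13 / 3.60×10^14 = 0.198 m.

≈ 0.198 m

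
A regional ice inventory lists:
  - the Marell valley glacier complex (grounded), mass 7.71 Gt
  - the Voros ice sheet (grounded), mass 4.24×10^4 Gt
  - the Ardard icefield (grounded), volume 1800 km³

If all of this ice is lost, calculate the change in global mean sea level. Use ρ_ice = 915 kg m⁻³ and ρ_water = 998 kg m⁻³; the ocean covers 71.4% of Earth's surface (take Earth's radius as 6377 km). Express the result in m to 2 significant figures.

≈ 0.12 m

Marell: 7.71 Gt = 7.710×10^12 kg; dividing by ρ_w = 998 kg m⁻³ gives 7.725×10^9 m³ of water.
Voros: 4.24×10^4 Gt = 4.240×10^16 kg; dividing by ρ_w = 998 kg m⁻³ gives 4.248×10^13 m³ of water.
Ardard: 1800 km³ × (915/998) = 1650 km³ of water.
Total added water ≈ 4.414×10^13 m³ over 3.65×10^14 m² → Δh = 0.121 m.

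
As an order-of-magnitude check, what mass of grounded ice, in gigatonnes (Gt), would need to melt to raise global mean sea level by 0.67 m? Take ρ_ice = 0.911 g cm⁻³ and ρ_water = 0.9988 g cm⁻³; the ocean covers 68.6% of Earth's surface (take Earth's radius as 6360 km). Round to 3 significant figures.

≈ 2.33×10^5 Gt

Required water volume = Δh × A = 0.67 m × 3.49×10^14 m² = 2.336×10^14 m³.
ρ_w = 0.9988 g cm⁻³ = 998.8 kg m⁻³, so the mass of water = 2.336×10^14 m³ × 998.8 kg m⁻³ = 2.333×10^17 kg = 2.33×10^5 Gt (and the same mass of ice, by conservation).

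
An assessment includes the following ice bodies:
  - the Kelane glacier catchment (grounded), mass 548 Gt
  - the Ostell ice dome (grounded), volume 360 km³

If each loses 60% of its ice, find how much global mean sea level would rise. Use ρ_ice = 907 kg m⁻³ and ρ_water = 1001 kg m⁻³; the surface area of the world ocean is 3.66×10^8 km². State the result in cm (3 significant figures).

≈ 0.143 cm

Kelane: 0.6 × 548 Gt = 3.288×10^14 kg; dividing by ρ_w = 1001 kg m⁻³ gives 3.285×10^11 m³ of water.
Ostell: 0.6 × 360 km³ × (907/1001) = 195.7 km³ of water.
Total added water ≈ 5.242×10^11 m³ over 3.66×10^14 m² → Δh = 1.43×10^-3 m = 0.143 cm.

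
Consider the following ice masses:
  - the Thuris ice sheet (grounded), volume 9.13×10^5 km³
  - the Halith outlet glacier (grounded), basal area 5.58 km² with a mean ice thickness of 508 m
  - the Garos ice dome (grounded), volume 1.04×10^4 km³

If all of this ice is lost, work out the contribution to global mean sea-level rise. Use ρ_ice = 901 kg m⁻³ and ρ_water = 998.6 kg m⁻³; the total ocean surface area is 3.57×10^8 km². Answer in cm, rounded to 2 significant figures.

≈ 230 cm

Thuris: 9.13×10^5 km³ × (901/998.6) = 8.238×10^5 km³ of water.
Halith: ice volume = 5.58 km² × 508 m = 2.835 km³; 2.835 × (901/998.6) = 2.558 km³ of water.
Garos: 1.04×10^4 km³ × (901/998.6) = 9384 km³ of water.
Total added water ≈ 8.332×10^14 m³ over 3.57×10^14 m² → Δh = 2.33 m = 230 cm.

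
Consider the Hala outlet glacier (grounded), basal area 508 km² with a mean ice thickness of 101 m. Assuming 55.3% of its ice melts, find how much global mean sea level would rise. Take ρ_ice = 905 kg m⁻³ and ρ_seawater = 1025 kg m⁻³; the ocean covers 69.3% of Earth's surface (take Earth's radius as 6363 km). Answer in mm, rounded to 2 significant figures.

Hala: ice volume = 508 km² × 101 m = 51.31 km³; 0.553 × 51.31 × (905/1025) = 25.05 km³ of water.
Spread over 3.53×10^14 m² of ocean, Δh = 2.505×10^10 / 3.53×10^14 = 7.11×10^-5 m = 0.071 mm.

≈ 0.071 mm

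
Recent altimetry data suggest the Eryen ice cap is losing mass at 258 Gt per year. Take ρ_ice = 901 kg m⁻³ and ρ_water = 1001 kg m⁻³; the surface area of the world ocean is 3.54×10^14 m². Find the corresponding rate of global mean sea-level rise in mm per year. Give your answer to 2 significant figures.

≈ 0.73 mm/yr

ρ_w = 1001 kg m⁻³. Annual water volume added = 258 Gt / ρ_w = 2.580×10^14 kg / 1001 kg m⁻³ = 2.577×10^11 m³.
Δh per year = 2.577×10^11 / 3.54×10^14 = 7.28×10^-4 m = 0.73 mm.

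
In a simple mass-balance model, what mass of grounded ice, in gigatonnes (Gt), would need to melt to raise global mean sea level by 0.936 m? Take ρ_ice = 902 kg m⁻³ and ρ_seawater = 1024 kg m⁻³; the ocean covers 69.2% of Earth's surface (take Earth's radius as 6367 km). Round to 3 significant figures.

Required water volume = Δh × A = 0.936 m × 3.53×10^14 m² = 3.300×10^14 m³.
ρ_w = 1024 kg m⁻³, so the mass of water = 3.300×10^14 m³ × 1024 kg m⁻³ = 3.379×10^17 kg = 3.38×10^5 Gt (and the same mass of ice, by conservation).

≈ 3.38×10^5 Gt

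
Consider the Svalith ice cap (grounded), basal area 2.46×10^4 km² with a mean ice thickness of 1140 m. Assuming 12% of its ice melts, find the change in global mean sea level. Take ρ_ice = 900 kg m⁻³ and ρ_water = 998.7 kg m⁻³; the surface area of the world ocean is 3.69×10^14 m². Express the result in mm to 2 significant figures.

Svalith: ice volume = 2.46×10^4 km² × 1140 m = 2.804×10^4 km³; 0.12 × 2.804×10^4 × (900/998.7) = 3033 km³ of water.
Spread over 3.69×10^14 m² of ocean, Δh = 3.033×10^12 / 3.69×10^14 = 8.22×10^-3 m = 8.2 mm.

≈ 8.2 mm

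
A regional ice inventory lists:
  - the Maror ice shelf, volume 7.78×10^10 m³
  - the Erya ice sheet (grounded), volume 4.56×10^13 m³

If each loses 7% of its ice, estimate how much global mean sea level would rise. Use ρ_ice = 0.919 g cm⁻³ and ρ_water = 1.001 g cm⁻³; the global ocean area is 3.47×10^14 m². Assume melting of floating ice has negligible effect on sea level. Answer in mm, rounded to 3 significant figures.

≈ 8.45 mm

The Maror ice shelf is floating and already displaces its own weight of water, so its melt adds essentially nothing to sea level.
Erya: 0.07 × 4.56×10^13 m³ × (919/1001) = 2.931×10^12 m³ of water.
Total added water ≈ 2.931×10^12 m³ over 3.47×10^14 m² → Δh = 8.45×10^-3 m = 8.45 mm.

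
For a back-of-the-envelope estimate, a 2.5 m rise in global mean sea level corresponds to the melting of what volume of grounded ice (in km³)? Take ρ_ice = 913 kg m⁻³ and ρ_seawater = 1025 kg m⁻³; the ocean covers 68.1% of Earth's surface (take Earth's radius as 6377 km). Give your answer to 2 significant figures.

≈ 9.8×10^5 km³

Required water volume = Δh × A = 2.5 m × 3.48×10^14 m² = 8.700×10^14 m³ = 8.700×10^5 km³.
Ice volume = water volume × ρ_w/ρ_ice = 8.700×10^5 × 1025/913 = 9.8×10^5 km³.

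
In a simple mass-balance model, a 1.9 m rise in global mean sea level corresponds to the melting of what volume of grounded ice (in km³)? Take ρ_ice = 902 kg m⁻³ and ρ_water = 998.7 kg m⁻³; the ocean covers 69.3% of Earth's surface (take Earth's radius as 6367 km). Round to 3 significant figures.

≈ 7.43×10^5 km³

Required water volume = Δh × A = 1.9 m × 3.53×10^14 m² = 6.708×10^14 m³ = 6.708×10^5 km³.
Ice volume = water volume × ρ_w/ρ_ice = 6.708×10^5 × 998.7/902 = 7.43×10^5 km³.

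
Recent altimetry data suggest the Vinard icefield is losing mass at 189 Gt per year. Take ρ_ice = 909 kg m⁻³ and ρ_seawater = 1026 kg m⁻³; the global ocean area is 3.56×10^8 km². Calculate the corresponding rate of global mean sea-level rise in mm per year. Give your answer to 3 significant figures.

≈ 0.517 mm/yr

ρ_w = 1026 kg m⁻³. Annual water volume added = 189 Gt / ρ_w = 1.890×10^14 kg / 1026 kg m⁻³ = 1.842×10^11 m³.
Δh per year = 1.842×10^11 / 3.56×10^14 = 5.17×10^-4 m = 0.517 mm.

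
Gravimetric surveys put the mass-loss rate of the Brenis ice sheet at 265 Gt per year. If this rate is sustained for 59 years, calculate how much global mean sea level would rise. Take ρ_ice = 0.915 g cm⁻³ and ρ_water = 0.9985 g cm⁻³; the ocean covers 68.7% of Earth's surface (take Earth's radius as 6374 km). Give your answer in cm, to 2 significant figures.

Total mass lost = 265 Gt/yr × 59 yr = 1.564×10^4 Gt = 1.564×10^16 kg.
ρ_w = 0.9985 g cm⁻³ = 998.5 kg m⁻³, so water volume = 1.564×10^16 / 998.5 = 1.566×10^13 m³.
Δh = 1.566×10^13 / 3.51×10^14 = 0.0446 m = 4.5 cm.

≈ 4.5 cm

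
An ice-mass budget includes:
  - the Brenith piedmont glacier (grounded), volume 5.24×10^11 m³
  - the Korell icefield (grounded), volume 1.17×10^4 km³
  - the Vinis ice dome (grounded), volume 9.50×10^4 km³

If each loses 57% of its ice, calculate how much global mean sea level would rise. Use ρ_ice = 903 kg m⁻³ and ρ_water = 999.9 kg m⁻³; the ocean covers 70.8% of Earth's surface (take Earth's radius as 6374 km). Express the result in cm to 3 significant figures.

≈ 15.3 cm

Brenith: 0.57 × 5.24×10^11 m³ × (903/999.9) = 2.697×10^11 m³ of water.
Korell: 0.57 × 1.17×10^4 km³ × (903/999.9) = 6023 km³ of water.
Vinis: 0.57 × 9.50×10^4 km³ × (903/999.9) = 4.890×10^4 km³ of water.
Total added water ≈ 5.519×10^13 m³ over 3.61×10^14 m² → Δh = 0.153 m = 15.3 cm.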